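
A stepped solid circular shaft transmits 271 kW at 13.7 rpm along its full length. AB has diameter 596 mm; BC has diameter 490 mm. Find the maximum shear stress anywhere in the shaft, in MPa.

8.18 MPa

ω = 2π·13.7/60 = 1.435 rad/s, so T = P/ω = 271×10³ / 1.435 = 188900 N·m.
Under the same torque, τ_max = 16T/(πd³) is largest where d is smallest — segment BC (d = 490 mm).
τ_max = 16·188900/(π·(0.490)³) = 8.177×10^6 Pa.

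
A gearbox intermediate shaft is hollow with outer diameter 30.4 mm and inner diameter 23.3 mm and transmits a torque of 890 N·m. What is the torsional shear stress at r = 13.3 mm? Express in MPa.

216 MPa

J = π(d_o⁴ − d_i⁴)/32 = π(0.0304⁴ − 0.0233⁴)/32 = 5.491×10^-8 m⁴.
Shear stress varies linearly with radius: τ = T·r/J = 890.0 × 0.0133 / 5.491×10^-8 = 2.156×10^8 Pa.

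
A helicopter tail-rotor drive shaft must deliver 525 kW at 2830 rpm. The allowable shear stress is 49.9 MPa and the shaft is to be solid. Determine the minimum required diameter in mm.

56.5 mm

ω = 2π·2830/60 = 296.4 rad/s, so T = P/ω = 525×10³ / 296.4 = 1772 N·m.
For a solid shaft τ_max = 16T/(πd³), so d = (16T/(π τ_allow))^(1/3) = (16·1772/(π·4.99×10^7))^(1/3) = 0.05655 m.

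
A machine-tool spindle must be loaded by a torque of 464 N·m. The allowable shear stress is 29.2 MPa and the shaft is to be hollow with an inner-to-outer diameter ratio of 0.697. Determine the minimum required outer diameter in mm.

47.3 mm

For a hollow shaft with d_i/d_o = 0.697: τ_max = 16T/(π d_o³ (1−k⁴)), so d_o = [16T/(π τ_allow (1−k⁴))]^(1/3) = [16·464.0/(π·2.92×10^7·0.7640)]^(1/3) = 0.04732 m.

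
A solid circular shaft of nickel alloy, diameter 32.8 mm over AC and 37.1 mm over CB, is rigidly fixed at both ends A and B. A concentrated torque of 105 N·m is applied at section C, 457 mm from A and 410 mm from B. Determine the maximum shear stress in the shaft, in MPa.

Compatibility: T_A·a/J_AC = T_B·b/J_CB with T_A + T_B = T₀.
J_AC = 1.14×10^-7 m⁴, J_CB = 1.86×10^-7 m⁴, so T_A = T₀·(J_AC/a)/((J_AC/a)+(J_CB/b)) = 37.18 N·m, T_B = 67.82 N·m.
τ in each portion: τ_AC = 5.37×10^6 Pa, τ_CB = 6.76×10^6 Pa; maximum is in CB.
τ_max = T_CB·r/J = 67.82·0.0186/1.86×10^-7 = 6.765×10^6 Pa.

6.76 MPa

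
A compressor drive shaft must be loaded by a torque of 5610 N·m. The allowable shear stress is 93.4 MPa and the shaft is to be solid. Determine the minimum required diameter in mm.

For a solid shaft τ_max = 16T/(πd³), so d = (16T/(π τ_allow))^(1/3) = (16·5610/(π·9.34×10^7))^(1/3) = 0.06738 m.

67.4 mm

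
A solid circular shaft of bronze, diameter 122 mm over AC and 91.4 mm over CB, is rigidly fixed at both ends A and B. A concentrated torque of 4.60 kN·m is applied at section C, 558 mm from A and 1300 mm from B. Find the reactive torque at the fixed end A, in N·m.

Compatibility: T_A·a/J_AC = T_B·b/J_CB with T_A + T_B = T₀.
J_AC = 2.17×10^-5 m⁴, J_CB = 6.85×10^-6 m⁴, so T_A = T₀·(J_AC/a)/((J_AC/a)+(J_CB/b)) = 4052 N·m, T_B = 547.9 N·m.

4050 N·m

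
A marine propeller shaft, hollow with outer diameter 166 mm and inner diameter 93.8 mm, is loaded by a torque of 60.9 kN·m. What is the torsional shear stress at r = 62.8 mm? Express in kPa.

J = π(d_o⁴ − d_i⁴)/32 = π(0.166⁴ − 0.0938⁴)/32 = 6.695×10^-5 m⁴.
Shear stress varies linearly with radius: τ = T·r/J = 60900 × 0.0628 / 6.695×10^-5 = 5.713×10^7 Pa.

57100 kPa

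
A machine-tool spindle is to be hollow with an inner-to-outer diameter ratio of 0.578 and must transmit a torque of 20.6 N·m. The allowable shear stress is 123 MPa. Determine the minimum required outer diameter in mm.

For a hollow shaft with d_i/d_o = 0.578: τ_max = 16T/(π d_o³ (1−k⁴)), so d_o = [16T/(π τ_allow (1−k⁴))]^(1/3) = [16·20.60/(π·1.23×10^8·0.8884)]^(1/3) = 0.009865 m.

9.87 mm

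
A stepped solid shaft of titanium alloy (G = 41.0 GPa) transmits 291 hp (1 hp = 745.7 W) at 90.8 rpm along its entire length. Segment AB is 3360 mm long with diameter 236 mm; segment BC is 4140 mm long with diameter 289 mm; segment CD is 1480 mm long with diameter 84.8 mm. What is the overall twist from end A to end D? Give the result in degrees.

9.84°

ω = 2π·90.8/60 = 9.509 rad/s, so T = P/ω = 291×745.7 / 9.509 = 22820 N·m.
J_AB = π(0.236)⁴/32 = 3.05×10^-4 m⁴; J_BC = π(0.289)⁴/32 = 6.85×10^-4 m⁴; J_CD = π(0.0848)⁴/32 = 5.08×10^-6 m⁴.
θ = (T/G)·Σ L_i/J_i = (22820/41.0×10⁹)·(3.36/3.05×10^-4 + 4.14/6.85×10^-4 + 1.48/5.08×10^-6) = 0.1718 rad.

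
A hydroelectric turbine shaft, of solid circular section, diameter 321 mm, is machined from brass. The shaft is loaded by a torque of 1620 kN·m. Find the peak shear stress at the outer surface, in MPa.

J = πd⁴/32 = π(0.321)⁴/32 = 1.042×10^-3 m⁴.
τ_max = T·r/J = 1.620e6 × 0.161 / 1.042×10^-3 = 2.494×10^8 Pa.

249 MPa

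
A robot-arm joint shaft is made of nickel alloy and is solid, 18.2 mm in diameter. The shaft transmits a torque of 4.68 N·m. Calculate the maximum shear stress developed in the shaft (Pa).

J = πd⁴/32 = π(0.0182)⁴/32 = 1.077×10^-8 m⁴.
τ_max = T·r/J = 4.680 × 0.00910 / 1.077×10^-8 = 3.954×10^6 Pa.

3.95e6 Pa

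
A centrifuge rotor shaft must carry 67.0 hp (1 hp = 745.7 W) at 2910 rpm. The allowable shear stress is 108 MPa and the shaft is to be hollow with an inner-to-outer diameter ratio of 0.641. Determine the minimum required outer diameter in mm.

ω = 2π·2910/60 = 304.7 rad/s, so T = P/ω = 67.0×745.7 / 304.7 = 164.0 N·m.
For a hollow shaft with d_i/d_o = 0.641: τ_max = 16T/(π d_o³ (1−k⁴)), so d_o = [16T/(π τ_allow (1−k⁴))]^(1/3) = [16·164.0/(π·1.08×10^8·0.8312)]^(1/3) = 0.02103 m.

21.0 mm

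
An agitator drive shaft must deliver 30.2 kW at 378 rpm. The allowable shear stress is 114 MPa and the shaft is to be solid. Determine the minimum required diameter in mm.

ω = 2π·378/60 = 39.58 rad/s, so T = P/ω = 30.2×10³ / 39.58 = 762.9 N·m.
For a solid shaft τ_max = 16T/(πd³), so d = (16T/(π τ_allow))^(1/3) = (16·762.9/(π·1.14×10^8))^(1/3) = 0.03242 m.

32.4 mm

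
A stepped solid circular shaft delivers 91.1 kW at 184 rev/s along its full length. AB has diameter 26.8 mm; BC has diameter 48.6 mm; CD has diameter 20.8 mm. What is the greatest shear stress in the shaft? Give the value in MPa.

ω = 2π·184 = 1156 rad/s, so T = P/ω = 91.1×10³ / 1156 = 78.80 N·m.
Under the same torque, τ_max = 16T/(πd³) is largest where d is smallest — segment CD (d = 20.8 mm).
τ_max = 16·78.80/(π·(0.0208)³) = 4.460×10^7 Pa.

44.6 MPa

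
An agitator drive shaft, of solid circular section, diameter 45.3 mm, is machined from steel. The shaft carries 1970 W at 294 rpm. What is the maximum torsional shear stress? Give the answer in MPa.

ω = 2π·294/60 = 30.79 rad/s, so T = P/ω = 1970 / 30.79 = 63.99 N·m.
J = πd⁴/32 = π(0.0453)⁴/32 = 4.134×10^-7 m⁴.
τ_max = T·r/J = 63.99 × 0.0226 / 4.134×10^-7 = 3.506×10^6 Pa.

3.51 MPa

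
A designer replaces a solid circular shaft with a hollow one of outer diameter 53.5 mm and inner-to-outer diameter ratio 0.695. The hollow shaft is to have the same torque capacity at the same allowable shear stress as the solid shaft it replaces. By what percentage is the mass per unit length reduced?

Equal τ_max and T ⇒ the solid shaft needs d_s³ = d_o³(1−k⁴), so d_s = 53.5·(1−0.695⁴)^(1/3) = 48.97 mm.
Area ratio A_h/A_s = d_o²(1−k²)/d_s² = (1−k²)/(1−k⁴)^(2/3) = 0.6172.
Mass saving = 1 − 0.6172 = 38.3 %.

38.3 %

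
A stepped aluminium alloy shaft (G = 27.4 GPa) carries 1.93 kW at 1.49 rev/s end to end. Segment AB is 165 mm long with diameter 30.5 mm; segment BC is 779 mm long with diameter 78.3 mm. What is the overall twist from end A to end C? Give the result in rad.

ω = 2π·1.49 = 9.362 rad/s, so T = P/ω = 1.93×10³ / 9.362 = 206.2 N·m.
J_AB = π(0.0305)⁴/32 = 8.50×10^-8 m⁴; J_BC = π(0.0783)⁴/32 = 3.69×10^-6 m⁴.
θ = (T/G)·Σ L_i/J_i = (206.2/27.4×10⁹)·(0.165/8.50×10^-8 + 0.779/3.69×10^-6) = 0.01620 rad.

0.0162 rad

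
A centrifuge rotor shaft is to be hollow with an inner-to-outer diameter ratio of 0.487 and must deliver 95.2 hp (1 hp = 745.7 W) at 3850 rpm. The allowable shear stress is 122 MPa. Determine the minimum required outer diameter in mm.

19.8 mm

ω = 2π·3850/60 = 403.2 rad/s, so T = P/ω = 95.2×745.7 / 403.2 = 176.1 N·m.
For a hollow shaft with d_i/d_o = 0.487: τ_max = 16T/(π d_o³ (1−k⁴)), so d_o = [16T/(π τ_allow (1−k⁴))]^(1/3) = [16·176.1/(π·1.22×10^8·0.9438)]^(1/3) = 0.01982 m.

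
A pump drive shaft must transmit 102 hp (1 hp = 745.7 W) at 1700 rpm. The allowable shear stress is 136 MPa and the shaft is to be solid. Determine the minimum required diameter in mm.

25.2 mm

ω = 2π·1700/60 = 178.0 rad/s, so T = P/ω = 102×745.7 / 178.0 = 427.3 N·m.
For a solid shaft τ_max = 16T/(πd³), so d = (16T/(π τ_allow))^(1/3) = (16·427.3/(π·1.36×10^8))^(1/3) = 0.02520 m.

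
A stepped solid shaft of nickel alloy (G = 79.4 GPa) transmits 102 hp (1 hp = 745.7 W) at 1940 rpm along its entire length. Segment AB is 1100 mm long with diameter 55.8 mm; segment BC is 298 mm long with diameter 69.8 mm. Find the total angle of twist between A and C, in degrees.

ω = 2π·1940/60 = 203.2 rad/s, so T = P/ω = 102×745.7 / 203.2 = 374.4 N·m.
J_AB = π(0.0558)⁴/32 = 9.52×10^-7 m⁴; J_BC = π(0.0698)⁴/32 = 2.33×10^-6 m⁴.
θ = (T/G)·Σ L_i/J_i = (374.4/79.4×10⁹)·(1.10/9.52×10^-7 + 0.298/2.33×10^-6) = 6.053×10^-3 rad.

0.347°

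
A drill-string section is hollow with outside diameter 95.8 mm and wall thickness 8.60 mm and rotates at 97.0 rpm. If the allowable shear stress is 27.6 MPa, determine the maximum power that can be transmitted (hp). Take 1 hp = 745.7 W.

J = π(d_o⁴ − d_i⁴)/32 = π(0.0958⁴ − 0.0786⁴)/32 = 4.522×10^-6 m⁴.
T_max = τ_allow·J/r = 2.76×10^7 × 4.522×10^-6 / 0.0479 = 2606 N·m.
ω = 2π·97.0/60 = 10.16 rad/s, so P_max = T_max·ω = 2.647×10^4 W.

35.5 hp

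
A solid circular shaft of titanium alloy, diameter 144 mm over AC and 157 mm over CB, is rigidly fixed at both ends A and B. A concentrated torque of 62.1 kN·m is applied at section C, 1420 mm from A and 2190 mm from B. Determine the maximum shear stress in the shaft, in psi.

Compatibility: T_A·a/J_AC = T_B·b/J_CB with T_A + T_B = T₀.
J_AC = 4.22×10^-5 m⁴, J_CB = 5.96×10^-5 m⁴, so T_A = T₀·(J_AC/a)/((J_AC/a)+(J_CB/b)) = 32410 N·m, T_B = 29690 N·m.
τ in each portion: τ_AC = 5.53×10^7 Pa, τ_CB = 3.91×10^7 Pa; maximum is in AC.
τ_max = T_AC·r/J = 32410·0.0720/4.22×10^-5 = 5.528×10^7 Pa.

8020 psi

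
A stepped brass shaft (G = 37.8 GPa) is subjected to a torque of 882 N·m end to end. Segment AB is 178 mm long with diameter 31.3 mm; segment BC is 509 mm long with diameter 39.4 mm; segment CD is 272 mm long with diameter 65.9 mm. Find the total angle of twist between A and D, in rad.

0.0977 rad

J_AB = π(0.0313)⁴/32 = 9.42×10^-8 m⁴; J_BC = π(0.0394)⁴/32 = 2.37×10^-7 m⁴; J_CD = π(0.0659)⁴/32 = 1.85×10^-6 m⁴.
θ = (T/G)·Σ L_i/J_i = (882.0/37.8×10⁹)·(0.178/9.42×10^-8 + 0.509/2.37×10^-7 + 0.272/1.85×10^-6) = 0.09771 rad.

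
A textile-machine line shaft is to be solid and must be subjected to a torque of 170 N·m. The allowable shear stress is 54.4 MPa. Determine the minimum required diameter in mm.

For a solid shaft τ_max = 16T/(πd³), so d = (16T/(π τ_allow))^(1/3) = (16·170.0/(π·5.44×10^7))^(1/3) = 0.02515 m.

25.2 mm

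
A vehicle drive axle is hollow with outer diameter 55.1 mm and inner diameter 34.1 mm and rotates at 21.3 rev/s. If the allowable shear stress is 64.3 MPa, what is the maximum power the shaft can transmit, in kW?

J = π(d_o⁴ − d_i⁴)/32 = π(0.0551⁴ − 0.0341⁴)/32 = 7.722×10^-7 m⁴.
T_max = τ_allow·J/r = 6.43×10^7 × 7.722×10^-7 / 0.0276 = 1802 N·m.
ω = 2π·21.3 = 133.8 rad/s, so P_max = T_max·ω = 2.412×10^5 W.

241 kW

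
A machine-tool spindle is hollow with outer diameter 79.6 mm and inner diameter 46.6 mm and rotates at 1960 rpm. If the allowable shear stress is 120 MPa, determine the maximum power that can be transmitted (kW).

J = π(d_o⁴ − d_i⁴)/32 = π(0.0796⁴ − 0.0466⁴)/32 = 3.478×10^-6 m⁴.
T_max = τ_allow·J/r = 1.20×10^8 × 3.478×10^-6 / 0.0398 = 10490 N·m.
ω = 2π·1960/60 = 205.3 rad/s, so P_max = T_max·ω = 2.153×10^6 W.

2150 kW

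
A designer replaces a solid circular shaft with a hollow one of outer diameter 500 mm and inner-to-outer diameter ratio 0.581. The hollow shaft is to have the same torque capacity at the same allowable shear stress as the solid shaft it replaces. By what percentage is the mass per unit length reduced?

Equal τ_max and T ⇒ the solid shaft needs d_s³ = d_o³(1−k⁴), so d_s = 500·(1−0.581⁴)^(1/3) = 480.2 mm.
Area ratio A_h/A_s = d_o²(1−k²)/d_s² = (1−k²)/(1−k⁴)^(2/3) = 0.7181.
Mass saving = 1 − 0.7181 = 28.2 %.

28.2 %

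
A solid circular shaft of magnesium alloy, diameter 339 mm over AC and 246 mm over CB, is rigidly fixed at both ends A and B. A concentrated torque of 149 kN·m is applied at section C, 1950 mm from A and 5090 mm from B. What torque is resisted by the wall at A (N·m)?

Compatibility: T_A·a/J_AC = T_B·b/J_CB with T_A + T_B = T₀.
J_AC = 1.30×10^-3 m⁴, J_CB = 3.60×10^-4 m⁴, so T_A = T₀·(J_AC/a)/((J_AC/a)+(J_CB/b)) = 134700 N·m, T_B = 14310 N·m.

135000 N·m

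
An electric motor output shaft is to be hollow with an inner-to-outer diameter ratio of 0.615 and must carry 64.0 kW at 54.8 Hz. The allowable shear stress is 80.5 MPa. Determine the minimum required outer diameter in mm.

23.9 mm

ω = 2π·54.8 = 344.3 rad/s, so T = P/ω = 64.0×10³ / 344.3 = 185.9 N·m.
For a hollow shaft with d_i/d_o = 0.615: τ_max = 16T/(π d_o³ (1−k⁴)), so d_o = [16T/(π τ_allow (1−k⁴))]^(1/3) = [16·185.9/(π·8.05×10^7·0.8569)]^(1/3) = 0.02394 m.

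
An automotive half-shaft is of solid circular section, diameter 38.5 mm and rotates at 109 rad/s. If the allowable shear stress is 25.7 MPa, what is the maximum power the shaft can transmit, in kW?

J = πd⁴/32 = π(0.0385)⁴/32 = 2.157×10^-7 m⁴.
T_max = τ_allow·J/r = 2.57×10^7 × 2.157×10^-7 / 0.0192 = 288.0 N·m.
ω = 109 rad/s, so P_max = T_max·ω = 3.139×10^4 W.

31.4 kW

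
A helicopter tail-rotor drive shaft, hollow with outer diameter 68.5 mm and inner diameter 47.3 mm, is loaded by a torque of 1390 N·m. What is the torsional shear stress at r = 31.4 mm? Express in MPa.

26.1 MPa

J = π(d_o⁴ − d_i⁴)/32 = π(0.0685⁴ − 0.0473⁴)/32 = 1.670×10^-6 m⁴.
Shear stress varies linearly with radius: τ = T·r/J = 1390 × 0.0314 / 1.670×10^-6 = 2.613×10^7 Pa.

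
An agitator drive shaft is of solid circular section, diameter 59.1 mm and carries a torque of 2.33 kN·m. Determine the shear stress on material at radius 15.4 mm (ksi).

J = πd⁴/32 = π(0.0591)⁴/32 = 1.198×10^-6 m⁴.
Shear stress varies linearly with radius: τ = T·r/J = 2330 × 0.0154 / 1.198×10^-6 = 2.996×10^7 Pa.

4.35 ksi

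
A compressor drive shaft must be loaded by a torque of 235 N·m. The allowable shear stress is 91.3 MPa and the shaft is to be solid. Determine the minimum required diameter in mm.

23.6 mm

For a solid shaft τ_max = 16T/(πd³), so d = (16T/(π τ_allow))^(1/3) = (16·235.0/(π·9.13×10^7))^(1/3) = 0.02358 m.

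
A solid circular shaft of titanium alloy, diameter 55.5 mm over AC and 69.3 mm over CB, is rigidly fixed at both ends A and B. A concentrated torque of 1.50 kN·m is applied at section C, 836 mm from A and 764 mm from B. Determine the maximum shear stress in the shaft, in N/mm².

Compatibility: T_A·a/J_AC = T_B·b/J_CB with T_A + T_B = T₀.
J_AC = 9.31×10^-7 m⁴, J_CB = 2.26×10^-6 m⁴, so T_A = T₀·(J_AC/a)/((J_AC/a)+(J_CB/b)) = 409.8 N·m, T_B = 1090 N·m.
τ in each portion: τ_AC = 1.22×10^7 Pa, τ_CB = 1.67×10^7 Pa; maximum is in CB.
τ_max = T_CB·r/J = 1090·0.0347/2.26×10^-6 = 1.668×10^7 Pa.

16.7 N/mm²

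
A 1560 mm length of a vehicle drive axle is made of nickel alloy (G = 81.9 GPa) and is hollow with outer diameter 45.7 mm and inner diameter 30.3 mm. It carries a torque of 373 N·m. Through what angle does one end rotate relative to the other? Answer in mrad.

20.6 mrad

J = π(d_o⁴ − d_i⁴)/32 = π(0.0457⁴ − 0.0303⁴)/32 = 3.455×10^-7 m⁴.
θ = T·L/(G·J) = 373.0 × 1.56 / (81.9×10⁹ × 3.455×10^-7) = 0.02057 rad.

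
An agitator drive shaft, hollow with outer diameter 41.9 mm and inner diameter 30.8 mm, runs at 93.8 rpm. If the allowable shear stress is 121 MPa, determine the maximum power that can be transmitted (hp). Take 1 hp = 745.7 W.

J = π(d_o⁴ − d_i⁴)/32 = π(0.0419⁴ − 0.0308⁴)/32 = 2.142×10^-7 m⁴.
T_max = τ_allow·J/r = 1.21×10^8 × 2.142×10^-7 / 0.0209 = 1237 N·m.
ω = 2π·93.8/60 = 9.823 rad/s, so P_max = T_max·ω = 1.215×10^4 W.

16.3 hp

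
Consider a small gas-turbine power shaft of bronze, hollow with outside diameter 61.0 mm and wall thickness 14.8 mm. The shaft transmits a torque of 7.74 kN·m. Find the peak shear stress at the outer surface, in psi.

27100 psi

J = π(d_o⁴ − d_i⁴)/32 = π(0.0610⁴ − 0.0314⁴)/32 = 1.264×10^-6 m⁴.
τ_max = T·r/J = 7740 × 0.0305 / 1.264×10^-6 = 1.868×10^8 Pa.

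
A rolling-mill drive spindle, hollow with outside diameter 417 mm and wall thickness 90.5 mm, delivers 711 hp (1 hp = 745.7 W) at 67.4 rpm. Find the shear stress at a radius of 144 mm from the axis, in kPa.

4060 kPa

ω = 2π·67.4/60 = 7.058 rad/s, so T = P/ω = 711×745.7 / 7.058 = 75120 N·m.
J = π(d_o⁴ − d_i⁴)/32 = π(0.417⁴ − 0.236⁴)/32 = 2.664×10^-3 m⁴.
Shear stress varies linearly with radius: τ = T·r/J = 75120 × 0.144 / 2.664×10^-3 = 4.060×10^6 Pa.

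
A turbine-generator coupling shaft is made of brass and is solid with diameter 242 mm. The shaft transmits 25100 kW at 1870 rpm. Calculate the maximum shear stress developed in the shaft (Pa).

ω = 2π·1870/60 = 195.8 rad/s, so T = P/ω = 25100×10³ / 195.8 = 128200 N·m.
J = πd⁴/32 = π(0.242)⁴/32 = 3.367×10^-4 m⁴.
τ_max = T·r/J = 128200 × 0.121 / 3.367×10^-4 = 4.606×10^7 Pa.

4.61e7 Pa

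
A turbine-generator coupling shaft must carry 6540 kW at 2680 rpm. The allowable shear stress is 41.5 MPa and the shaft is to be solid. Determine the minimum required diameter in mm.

142 mm

ω = 2π·2680/60 = 280.6 rad/s, so T = P/ω = 6540×10³ / 280.6 = 23300 N·m.
For a solid shaft τ_max = 16T/(πd³), so d = (16T/(π τ_allow))^(1/3) = (16·23300/(π·4.15×10^7))^(1/3) = 0.1419 m.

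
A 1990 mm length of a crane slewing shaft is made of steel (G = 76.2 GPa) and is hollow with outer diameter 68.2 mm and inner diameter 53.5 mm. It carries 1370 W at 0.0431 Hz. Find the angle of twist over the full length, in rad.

ω = 2π·0.0431 = 0.2708 rad/s, so T = P/ω = 1370 / 0.2708 = 5059 N·m.
J = π(d_o⁴ − d_i⁴)/32 = π(0.0682⁴ − 0.0535⁴)/32 = 1.320×10^-6 m⁴.
θ = T·L/(G·J) = 5059 × 1.99 / (76.2×10⁹ × 1.320×10^-6) = 0.1001 rad.

0.100 rad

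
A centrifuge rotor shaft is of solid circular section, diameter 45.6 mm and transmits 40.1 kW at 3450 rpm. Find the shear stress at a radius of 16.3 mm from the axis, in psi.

ω = 2π·3450/60 = 361.3 rad/s, so T = P/ω = 40.1×10³ / 361.3 = 111.0 N·m.
J = πd⁴/32 = π(0.0456)⁴/32 = 4.245×10^-7 m⁴.
Shear stress varies linearly with radius: τ = T·r/J = 111.0 × 0.0163 / 4.245×10^-7 = 4.262×10^6 Pa.

618 psi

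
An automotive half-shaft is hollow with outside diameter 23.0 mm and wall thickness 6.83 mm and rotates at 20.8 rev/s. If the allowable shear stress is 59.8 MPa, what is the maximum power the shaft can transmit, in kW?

J = π(d_o⁴ − d_i⁴)/32 = π(0.0230⁴ − 0.00934⁴)/32 = 2.673×10^-8 m⁴.
T_max = τ_allow·J/r = 5.98×10^7 × 2.673×10^-8 / 0.0115 = 139.0 N·m.
ω = 2π·20.8 = 130.7 rad/s, so P_max = T_max·ω = 1.816×10^4 W.

18.2 kW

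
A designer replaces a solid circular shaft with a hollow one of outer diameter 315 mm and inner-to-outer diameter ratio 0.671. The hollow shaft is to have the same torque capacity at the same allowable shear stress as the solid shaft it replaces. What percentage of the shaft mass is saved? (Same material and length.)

Equal τ_max and T ⇒ the solid shaft needs d_s³ = d_o³(1−k⁴), so d_s = 315·(1−0.671⁴)^(1/3) = 292.1 mm.
Area ratio A_h/A_s = d_o²(1−k²)/d_s² = (1−k²)/(1−k⁴)^(2/3) = 0.6394.
Mass saving = 1 − 0.6394 = 36.1 %.

36.1 %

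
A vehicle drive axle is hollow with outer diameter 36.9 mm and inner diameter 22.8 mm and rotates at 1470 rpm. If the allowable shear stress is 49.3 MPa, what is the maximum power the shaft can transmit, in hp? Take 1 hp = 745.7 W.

J = π(d_o⁴ − d_i⁴)/32 = π(0.0369⁴ − 0.0228⁴)/32 = 1.555×10^-7 m⁴.
T_max = τ_allow·J/r = 4.93×10^7 × 1.555×10^-7 / 0.0184 = 415.5 N·m.
ω = 2π·1470/60 = 153.9 rad/s, so P_max = T_max·ω = 6.396×10^4 W.

85.8 hp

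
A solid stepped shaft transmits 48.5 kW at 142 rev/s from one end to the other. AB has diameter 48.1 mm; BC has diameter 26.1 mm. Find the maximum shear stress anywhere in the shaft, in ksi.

ω = 2π·142 = 892.2 rad/s, so T = P/ω = 48.5×10³ / 892.2 = 54.36 N·m.
Under the same torque, τ_max = 16T/(πd³) is largest where d is smallest — segment BC (d = 26.1 mm).
τ_max = 16·54.36/(π·(0.0261)³) = 1.557×10^7 Pa.

2.26 ksi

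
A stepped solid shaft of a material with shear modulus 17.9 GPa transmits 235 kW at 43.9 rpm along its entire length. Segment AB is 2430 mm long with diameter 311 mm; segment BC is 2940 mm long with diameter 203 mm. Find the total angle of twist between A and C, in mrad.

ω = 2π·43.9/60 = 4.597 rad/s, so T = P/ω = 235×10³ / 4.597 = 51120 N·m.
J_AB = π(0.311)⁴/32 = 9.18×10^-4 m⁴; J_BC = π(0.203)⁴/32 = 1.67×10^-4 m⁴.
θ = (T/G)·Σ L_i/J_i = (51120/17.9×10⁹)·(2.43/9.18×10^-4 + 2.94/1.67×10^-4) = 0.05792 rad.

57.9 mrad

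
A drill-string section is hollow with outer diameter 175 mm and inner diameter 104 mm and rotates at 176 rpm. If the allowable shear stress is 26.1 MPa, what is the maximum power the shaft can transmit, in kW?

J = π(d_o⁴ − d_i⁴)/32 = π(0.175⁴ − 0.104⁴)/32 = 8.059×10^-5 m⁴.
T_max = τ_allow·J/r = 2.61×10^7 × 8.059×10^-5 / 0.0875 = 24040 N·m.
ω = 2π·176/60 = 18.43 rad/s, so P_max = T_max·ω = 4.431×10^5 W.

443 kW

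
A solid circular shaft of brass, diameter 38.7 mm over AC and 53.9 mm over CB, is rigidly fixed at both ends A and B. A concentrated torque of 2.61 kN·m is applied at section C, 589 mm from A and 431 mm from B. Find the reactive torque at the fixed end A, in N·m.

Compatibility: T_A·a/J_AC = T_B·b/J_CB with T_A + T_B = T₀.
J_AC = 2.20×10^-7 m⁴, J_CB = 8.29×10^-7 m⁴, so T_A = T₀·(J_AC/a)/((J_AC/a)+(J_CB/b)) = 424.9 N·m, T_B = 2185 N·m.

425 N·m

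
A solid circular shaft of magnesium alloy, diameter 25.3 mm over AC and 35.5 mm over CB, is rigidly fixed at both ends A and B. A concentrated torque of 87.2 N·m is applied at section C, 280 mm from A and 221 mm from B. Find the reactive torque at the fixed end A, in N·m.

14.8 N·m

Compatibility: T_A·a/J_AC = T_B·b/J_CB with T_A + T_B = T₀.
J_AC = 4.02×10^-8 m⁴, J_CB = 1.56×10^-7 m⁴, so T_A = T₀·(J_AC/a)/((J_AC/a)+(J_CB/b)) = 14.75 N·m, T_B = 72.45 N·m.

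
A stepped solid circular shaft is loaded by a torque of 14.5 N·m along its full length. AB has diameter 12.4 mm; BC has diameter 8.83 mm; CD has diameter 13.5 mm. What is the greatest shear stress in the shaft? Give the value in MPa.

Under the same torque, τ_max = 16T/(πd³) is largest where d is smallest — segment BC (d = 8.83 mm).
τ_max = 16·14.50/(π·(0.00883)³) = 1.073×10^8 Pa.

107 MPa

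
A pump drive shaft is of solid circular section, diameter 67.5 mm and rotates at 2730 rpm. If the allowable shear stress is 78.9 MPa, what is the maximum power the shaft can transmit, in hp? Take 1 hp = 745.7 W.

1830 hp

J = πd⁴/32 = π(0.0675)⁴/32 = 2.038×10^-6 m⁴.
T_max = τ_allow·J/r = 7.89×10^7 × 2.038×10^-6 / 0.0338 = 4765 N·m.
ω = 2π·2730/60 = 285.9 rad/s, so P_max = T_max·ω = 1.362×10^6 W.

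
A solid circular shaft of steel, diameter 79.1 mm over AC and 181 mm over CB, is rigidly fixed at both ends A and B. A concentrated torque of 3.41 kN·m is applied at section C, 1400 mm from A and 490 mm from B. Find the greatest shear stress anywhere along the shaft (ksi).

0.419 ksi

Compatibility: T_A·a/J_AC = T_B·b/J_CB with T_A + T_B = T₀.
J_AC = 3.84×10^-6 m⁴, J_CB = 1.05×10^-4 m⁴, so T_A = T₀·(J_AC/a)/((J_AC/a)+(J_CB/b)) = 42.98 N·m, T_B = 3367 N·m.
τ in each portion: τ_AC = 4.42×10^5 Pa, τ_CB = 2.89×10^6 Pa; maximum is in CB.
τ_max = T_CB·r/J = 3367·0.0905/1.05×10^-4 = 2.892×10^6 Pa.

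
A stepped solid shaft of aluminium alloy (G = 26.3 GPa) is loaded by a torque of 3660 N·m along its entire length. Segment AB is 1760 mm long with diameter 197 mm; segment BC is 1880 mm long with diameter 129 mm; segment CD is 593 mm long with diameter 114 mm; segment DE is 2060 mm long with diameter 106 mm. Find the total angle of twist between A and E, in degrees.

J_AB = π(0.197)⁴/32 = 1.48×10^-4 m⁴; J_BC = π(0.129)⁴/32 = 2.72×10^-5 m⁴; J_CD = π(0.114)⁴/32 = 1.66×10^-5 m⁴; J_DE = π(0.106)⁴/32 = 1.24×10^-5 m⁴.
θ = (T/G)·Σ L_i/J_i = (3660/26.3×10⁹)·(1.76/1.48×10^-4 + 1.88/2.72×10^-5 + 0.593/1.66×10^-5 + 2.06/1.24×10^-5) = 0.03939 rad.

2.26°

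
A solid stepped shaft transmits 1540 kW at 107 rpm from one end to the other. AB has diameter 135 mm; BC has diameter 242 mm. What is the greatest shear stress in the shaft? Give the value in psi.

41300 psi

ω = 2π·107/60 = 11.21 rad/s, so T = P/ω = 1540×10³ / 11.21 = 137400 N·m.
Under the same torque, τ_max = 16T/(πd³) is largest where d is smallest — segment AB (d = 135 mm).
τ_max = 16·137400/(π·(0.135)³) = 2.845×10^8 Pa.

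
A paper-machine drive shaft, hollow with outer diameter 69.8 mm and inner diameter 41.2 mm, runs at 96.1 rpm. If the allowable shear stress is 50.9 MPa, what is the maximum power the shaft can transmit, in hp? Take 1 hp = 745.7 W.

J = π(d_o⁴ − d_i⁴)/32 = π(0.0698⁴ − 0.0412⁴)/32 = 2.047×10^-6 m⁴.
T_max = τ_allow·J/r = 5.09×10^7 × 2.047×10^-6 / 0.0349 = 2986 N·m.
ω = 2π·96.1/60 = 10.06 rad/s, so P_max = T_max·ω = 3.005×10^4 W.

40.3 hp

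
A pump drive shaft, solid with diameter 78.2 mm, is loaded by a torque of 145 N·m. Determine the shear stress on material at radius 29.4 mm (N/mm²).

1.16 N/mm²

J = πd⁴/32 = π(0.0782)⁴/32 = 3.671×10^-6 m⁴.
Shear stress varies linearly with radius: τ = T·r/J = 145.0 × 0.0294 / 3.671×10^-6 = 1.161×10^6 Pa.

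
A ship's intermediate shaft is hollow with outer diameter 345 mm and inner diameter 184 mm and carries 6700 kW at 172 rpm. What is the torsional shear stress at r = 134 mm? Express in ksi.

ω = 2π·172/60 = 18.01 rad/s, so T = P/ω = 6700×10³ / 18.01 = 372000 N·m.
J = π(d_o⁴ − d_i⁴)/32 = π(0.345⁴ − 0.184⁴)/32 = 1.278×10^-3 m⁴.
Shear stress varies linearly with radius: τ = T·r/J = 372000 × 0.134 / 1.278×10^-3 = 3.899×10^7 Pa.

5.66 ksi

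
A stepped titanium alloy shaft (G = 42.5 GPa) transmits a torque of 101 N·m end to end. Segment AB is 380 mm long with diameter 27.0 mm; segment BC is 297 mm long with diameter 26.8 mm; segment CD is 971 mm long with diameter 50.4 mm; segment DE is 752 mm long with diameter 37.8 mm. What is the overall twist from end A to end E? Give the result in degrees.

2.51°

J_AB = π(0.0270)⁴/32 = 5.22×10^-8 m⁴; J_BC = π(0.0268)⁴/32 = 5.06×10^-8 m⁴; J_CD = π(0.0504)⁴/32 = 6.33×10^-7 m⁴; J_DE = π(0.0378)⁴/32 = 2.00×10^-7 m⁴.
θ = (T/G)·Σ L_i/J_i = (101.0/42.5×10⁹)·(0.380/5.22×10^-8 + 0.297/5.06×10^-8 + 0.971/6.33×10^-7 + 0.752/2.00×10^-7) = 0.04380 rad.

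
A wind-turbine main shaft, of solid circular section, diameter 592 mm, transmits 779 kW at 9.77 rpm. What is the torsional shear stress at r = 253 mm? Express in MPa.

16.0 MPa

ω = 2π·9.77/60 = 1.023 rad/s, so T = P/ω = 779×10³ / 1.023 = 761400 N·m.
J = πd⁴/32 = π(0.592)⁴/32 = 0.01206 m⁴.
Shear stress varies linearly with radius: τ = T·r/J = 761400 × 0.253 / 0.01206 = 1.598×10^7 Pa.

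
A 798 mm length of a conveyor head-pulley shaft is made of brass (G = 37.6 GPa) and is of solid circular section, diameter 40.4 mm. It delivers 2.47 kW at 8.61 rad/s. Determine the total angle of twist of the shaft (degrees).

1.33°

ω = 8.61 rad/s, so T = P/ω = 2.47×10³ / 8.610 = 286.9 N·m.
J = πd⁴/32 = π(0.0404)⁴/32 = 2.615×10^-7 m⁴.
θ = T·L/(G·J) = 286.9 × 0.798 / (37.6×10⁹ × 2.615×10^-7) = 0.02328 rad.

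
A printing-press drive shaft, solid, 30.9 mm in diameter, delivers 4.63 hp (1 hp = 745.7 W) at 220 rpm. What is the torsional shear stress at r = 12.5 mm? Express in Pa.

ω = 2π·220/60 = 23.04 rad/s, so T = P/ω = 4.63×745.7 / 23.04 = 149.9 N·m.
J = πd⁴/32 = π(0.0309)⁴/32 = 8.950×10^-8 m⁴.
Shear stress varies linearly with radius: τ = T·r/J = 149.9 × 0.0125 / 8.950×10^-8 = 2.093×10^7 Pa.

2.09e7 Pa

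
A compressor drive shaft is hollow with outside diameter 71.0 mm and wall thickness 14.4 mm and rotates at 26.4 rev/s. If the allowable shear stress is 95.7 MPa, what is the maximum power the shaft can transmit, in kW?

J = π(d_o⁴ − d_i⁴)/32 = π(0.0710⁴ − 0.0422⁴)/32 = 2.183×10^-6 m⁴.
T_max = τ_allow·J/r = 9.57×10^7 × 2.183×10^-6 / 0.0355 = 5886 N·m.
ω = 2π·26.4 = 165.9 rad/s, so P_max = T_max·ω = 9.764×10^5 W.

976 kW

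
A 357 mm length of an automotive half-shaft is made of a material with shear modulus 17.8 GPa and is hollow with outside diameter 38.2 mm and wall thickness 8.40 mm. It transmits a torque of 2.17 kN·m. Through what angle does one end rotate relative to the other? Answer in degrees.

J = π(d_o⁴ − d_i⁴)/32 = π(0.0382⁴ − 0.0214⁴)/32 = 1.885×10^-7 m⁴.
θ = T·L/(G·J) = 2170 × 0.357 / (17.8×10⁹ × 1.885×10^-7) = 0.2309 rad.

13.2°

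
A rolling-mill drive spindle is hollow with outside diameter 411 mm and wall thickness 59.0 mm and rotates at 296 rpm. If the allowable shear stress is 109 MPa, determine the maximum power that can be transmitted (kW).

J = π(d_o⁴ − d_i⁴)/32 = π(0.411⁴ − 0.293⁴)/32 = 2.078×10^-3 m⁴.
T_max = τ_allow·J/r = 1.09×10^8 × 2.078×10^-3 / 0.205 = 1.102e6 N·m.
ω = 2π·296/60 = 31.00 rad/s, so P_max = T_max·ω = 3.416×10^7 W.

34200 kW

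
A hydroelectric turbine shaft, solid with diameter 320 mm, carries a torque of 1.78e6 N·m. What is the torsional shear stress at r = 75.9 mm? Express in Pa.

1.31e8 Pa

J = πd⁴/32 = π(0.320)⁴/32 = 1.029×10^-3 m⁴.
Shear stress varies linearly with radius: τ = T·r/J = 1.780e6 × 0.0759 / 1.029×10^-3 = 1.312×10^8 Pa.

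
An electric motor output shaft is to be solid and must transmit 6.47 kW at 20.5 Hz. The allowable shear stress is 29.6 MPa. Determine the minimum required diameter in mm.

20.5 mm

ω = 2π·20.5 = 128.8 rad/s, so T = P/ω = 6.47×10³ / 128.8 = 50.23 N·m.
For a solid shaft τ_max = 16T/(πd³), so d = (16T/(π τ_allow))^(1/3) = (16·50.23/(π·2.96×10^7))^(1/3) = 0.02052 m.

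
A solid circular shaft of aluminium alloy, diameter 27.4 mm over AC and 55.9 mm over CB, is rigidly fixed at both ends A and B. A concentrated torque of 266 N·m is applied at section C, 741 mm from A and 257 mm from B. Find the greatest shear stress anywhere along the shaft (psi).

Compatibility: T_A·a/J_AC = T_B·b/J_CB with T_A + T_B = T₀.
J_AC = 5.53×10^-8 m⁴, J_CB = 9.59×10^-7 m⁴, so T_A = T₀·(J_AC/a)/((J_AC/a)+(J_CB/b)) = 5.221 N·m, T_B = 260.8 N·m.
τ in each portion: τ_AC = 1.29×10^6 Pa, τ_CB = 7.60×10^6 Pa; maximum is in CB.
τ_max = T_CB·r/J = 260.8·0.0279/9.59×10^-7 = 7.603×10^6 Pa.

1100 psi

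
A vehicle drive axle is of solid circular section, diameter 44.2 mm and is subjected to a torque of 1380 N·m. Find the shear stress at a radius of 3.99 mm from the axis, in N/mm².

J = πd⁴/32 = π(0.0442)⁴/32 = 3.747×10^-7 m⁴.
Shear stress varies linearly with radius: τ = T·r/J = 1380 × 0.00399 / 3.747×10^-7 = 1.469×10^7 Pa.

14.7 N/mm²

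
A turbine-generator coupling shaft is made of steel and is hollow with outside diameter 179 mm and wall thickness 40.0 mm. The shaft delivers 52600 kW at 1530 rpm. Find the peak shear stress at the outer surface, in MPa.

322 MPa

ω = 2π·1530/60 = 160.2 rad/s, so T = P/ω = 52600×10³ / 160.2 = 328300 N·m.
J = π(d_o⁴ − d_i⁴)/32 = π(0.179⁴ − 0.0990⁴)/32 = 9.136×10^-5 m⁴.
τ_max = T·r/J = 328300 × 0.0895 / 9.136×10^-5 = 3.216×10^8 Pa.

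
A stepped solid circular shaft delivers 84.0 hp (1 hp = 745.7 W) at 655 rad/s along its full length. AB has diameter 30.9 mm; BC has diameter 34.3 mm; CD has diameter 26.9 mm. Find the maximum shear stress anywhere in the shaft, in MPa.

25.0 MPa

ω = 655 rad/s, so T = P/ω = 84.0×745.7 / 655.0 = 95.63 N·m.
Under the same torque, τ_max = 16T/(πd³) is largest where d is smallest — segment CD (d = 26.9 mm).
τ_max = 16·95.63/(π·(0.0269)³) = 2.502×10^7 Pa.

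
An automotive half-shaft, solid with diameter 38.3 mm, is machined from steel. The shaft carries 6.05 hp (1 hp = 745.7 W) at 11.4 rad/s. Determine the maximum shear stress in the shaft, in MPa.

ω = 11.4 rad/s, so T = P/ω = 6.05×745.7 / 11.40 = 395.7 N·m.
J = πd⁴/32 = π(0.0383)⁴/32 = 2.112×10^-7 m⁴.
τ_max = T·r/J = 395.7 × 0.0191 / 2.112×10^-7 = 3.587×10^7 Pa.

35.9 MPa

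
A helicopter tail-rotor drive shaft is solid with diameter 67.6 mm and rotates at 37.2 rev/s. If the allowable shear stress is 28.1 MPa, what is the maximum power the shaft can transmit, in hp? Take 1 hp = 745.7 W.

534 hp

J = πd⁴/32 = π(0.0676)⁴/32 = 2.050×10^-6 m⁴.
T_max = τ_allow·J/r = 2.81×10^7 × 2.050×10^-6 / 0.0338 = 1704 N·m.
ω = 2π·37.2 = 233.7 rad/s, so P_max = T_max·ω = 3.984×10^5 W.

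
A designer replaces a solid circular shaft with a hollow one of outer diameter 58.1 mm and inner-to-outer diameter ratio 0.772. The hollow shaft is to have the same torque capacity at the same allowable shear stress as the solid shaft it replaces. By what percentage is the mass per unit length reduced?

Equal τ_max and T ⇒ the solid shaft needs d_s³ = d_o³(1−k⁴), so d_s = 58.1·(1−0.772⁴)^(1/3) = 50.19 mm.
Area ratio A_h/A_s = d_o²(1−k²)/d_s² = (1−k²)/(1−k⁴)^(2/3) = 0.5413.
Mass saving = 1 − 0.5413 = 45.9 %.

45.9 %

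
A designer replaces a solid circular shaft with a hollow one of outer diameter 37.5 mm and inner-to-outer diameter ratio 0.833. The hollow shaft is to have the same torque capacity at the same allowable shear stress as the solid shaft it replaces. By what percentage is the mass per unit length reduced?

52.6 %

Equal τ_max and T ⇒ the solid shaft needs d_s³ = d_o³(1−k⁴), so d_s = 37.5·(1−0.833⁴)^(1/3) = 30.13 mm.
Area ratio A_h/A_s = d_o²(1−k²)/d_s² = (1−k²)/(1−k⁴)^(2/3) = 0.4743.
Mass saving = 1 − 0.4743 = 52.6 %.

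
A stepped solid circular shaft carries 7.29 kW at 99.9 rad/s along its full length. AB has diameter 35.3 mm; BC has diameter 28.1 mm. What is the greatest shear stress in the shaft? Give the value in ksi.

ω = 99.9 rad/s, so T = P/ω = 7.29×10³ / 99.90 = 72.97 N·m.
Under the same torque, τ_max = 16T/(πd³) is largest where d is smallest — segment BC (d = 28.1 mm).
τ_max = 16·72.97/(π·(0.0281)³) = 1.675×10^7 Pa.

2.43 ksi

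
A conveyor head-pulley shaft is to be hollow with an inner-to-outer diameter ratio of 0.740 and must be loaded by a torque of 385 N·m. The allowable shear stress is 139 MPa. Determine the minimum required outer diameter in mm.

27.2 mm

For a hollow shaft with d_i/d_o = 0.740: τ_max = 16T/(π d_o³ (1−k⁴)), so d_o = [16T/(π τ_allow (1−k⁴))]^(1/3) = [16·385.0/(π·1.39×10^8·0.7001)]^(1/3) = 0.02721 m.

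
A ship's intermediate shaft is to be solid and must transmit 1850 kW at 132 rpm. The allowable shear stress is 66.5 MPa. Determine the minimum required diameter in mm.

ω = 2π·132/60 = 13.82 rad/s, so T = P/ω = 1850×10³ / 13.82 = 133800 N·m.
For a solid shaft τ_max = 16T/(πd³), so d = (16T/(π τ_allow))^(1/3) = (16·133800/(π·6.65×10^7))^(1/3) = 0.2172 m.

217 mm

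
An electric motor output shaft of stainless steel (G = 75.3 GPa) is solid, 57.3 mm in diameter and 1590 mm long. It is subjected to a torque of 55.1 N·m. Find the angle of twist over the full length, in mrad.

J = πd⁴/32 = π(0.0573)⁴/32 = 1.058×10^-6 m⁴.
θ = T·L/(G·J) = 55.10 × 1.59 / (75.3×10⁹ × 1.058×10^-6) = 1.099×10^-3 rad.

1.10 mrad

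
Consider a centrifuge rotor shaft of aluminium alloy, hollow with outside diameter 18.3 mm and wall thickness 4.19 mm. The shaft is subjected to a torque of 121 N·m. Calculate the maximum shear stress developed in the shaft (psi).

16000 psi

J = π(d_o⁴ − d_i⁴)/32 = π(0.0183⁴ − 0.00992⁴)/32 = 1.006×10^-8 m⁴.
τ_max = T·r/J = 121.0 × 0.00915 / 1.006×10^-8 = 1.101×10^8 Pa.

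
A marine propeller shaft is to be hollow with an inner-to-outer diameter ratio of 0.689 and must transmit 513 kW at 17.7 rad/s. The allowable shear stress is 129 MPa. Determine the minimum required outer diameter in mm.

ω = 17.7 rad/s, so T = P/ω = 513×10³ / 17.70 = 28980 N·m.
For a hollow shaft with d_i/d_o = 0.689: τ_max = 16T/(π d_o³ (1−k⁴)), so d_o = [16T/(π τ_allow (1−k⁴))]^(1/3) = [16·28980/(π·1.29×10^8·0.7746)]^(1/3) = 0.1139 m.

114 mm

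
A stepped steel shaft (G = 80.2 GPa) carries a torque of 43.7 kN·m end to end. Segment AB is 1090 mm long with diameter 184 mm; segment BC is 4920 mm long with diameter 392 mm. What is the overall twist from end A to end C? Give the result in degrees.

J_AB = π(0.184)⁴/32 = 1.13×10^-4 m⁴; J_BC = π(0.392)⁴/32 = 2.32×10^-3 m⁴.
θ = (T/G)·Σ L_i/J_i = (43700/80.2×10⁹)·(1.09/1.13×10^-4 + 4.92/2.32×10^-3) = 6.434×10^-3 rad.

0.369°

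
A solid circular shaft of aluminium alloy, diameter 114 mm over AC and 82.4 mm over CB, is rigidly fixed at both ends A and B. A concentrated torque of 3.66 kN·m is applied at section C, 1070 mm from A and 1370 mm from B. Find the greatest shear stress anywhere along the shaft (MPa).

Compatibility: T_A·a/J_AC = T_B·b/J_CB with T_A + T_B = T₀.
J_AC = 1.66×10^-5 m⁴, J_CB = 4.53×10^-6 m⁴, so T_A = T₀·(J_AC/a)/((J_AC/a)+(J_CB/b)) = 3017 N·m, T_B = 643.1 N·m.
τ in each portion: τ_AC = 1.04×10^7 Pa, τ_CB = 5.85×10^6 Pa; maximum is in AC.
τ_max = T_AC·r/J = 3017·0.0570/1.66×10^-5 = 1.037×10^7 Pa.

10.4 MPa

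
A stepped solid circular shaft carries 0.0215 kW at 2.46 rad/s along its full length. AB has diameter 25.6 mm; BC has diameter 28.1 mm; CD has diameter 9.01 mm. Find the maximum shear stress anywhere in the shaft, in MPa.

ω = 2.46 rad/s, so T = P/ω = 0.0215×10³ / 2.460 = 8.740 N·m.
Under the same torque, τ_max = 16T/(πd³) is largest where d is smallest — segment CD (d = 9.01 mm).
τ_max = 16·8.740/(π·(0.00901)³) = 6.086×10^7 Pa.

60.9 MPa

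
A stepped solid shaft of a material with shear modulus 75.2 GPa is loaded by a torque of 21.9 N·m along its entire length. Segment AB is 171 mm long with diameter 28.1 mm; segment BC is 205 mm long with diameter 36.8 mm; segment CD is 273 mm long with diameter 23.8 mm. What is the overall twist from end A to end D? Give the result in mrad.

J_AB = π(0.0281)⁴/32 = 6.12×10^-8 m⁴; J_BC = π(0.0368)⁴/32 = 1.80×10^-7 m⁴; J_CD = π(0.0238)⁴/32 = 3.15×10^-8 m⁴.
θ = (T/G)·Σ L_i/J_i = (21.90/75.2×10⁹)·(0.171/6.12×10^-8 + 0.205/1.80×10^-7 + 0.273/3.15×10^-8) = 3.669×10^-3 rad.

3.67 mrad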